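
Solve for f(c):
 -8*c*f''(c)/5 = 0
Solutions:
 f(c) = C1 + C2*c


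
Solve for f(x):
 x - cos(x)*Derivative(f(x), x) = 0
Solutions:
 f(x) = C1 + Integral(x/cos(x), x)


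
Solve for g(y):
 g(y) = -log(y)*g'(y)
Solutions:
 g(y) = C1*exp(-li(y))


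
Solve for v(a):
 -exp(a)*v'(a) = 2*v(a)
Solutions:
 v(a) = C1*exp(2*exp(-a))


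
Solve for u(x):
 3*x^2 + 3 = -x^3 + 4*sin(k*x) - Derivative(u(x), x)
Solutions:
 u(x) = C1 - x^4/4 - x^3 - 3*x - 4*cos(k*x)/k


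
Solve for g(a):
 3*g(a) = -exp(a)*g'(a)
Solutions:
 g(a) = C1*exp(3*exp(-a))


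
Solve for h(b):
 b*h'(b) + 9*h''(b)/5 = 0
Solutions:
 h(b) = C1 + C2*erf(sqrt(10)*b/6)


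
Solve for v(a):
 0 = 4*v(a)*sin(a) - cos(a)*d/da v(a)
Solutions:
 v(a) = C1/cos(a)^4


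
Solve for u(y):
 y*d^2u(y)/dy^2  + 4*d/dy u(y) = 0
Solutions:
 u(y) = C1 + C2/y^3


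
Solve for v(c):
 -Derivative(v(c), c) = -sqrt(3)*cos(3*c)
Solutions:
 v(c) = C1 + sqrt(3)*sin(3*c)/3


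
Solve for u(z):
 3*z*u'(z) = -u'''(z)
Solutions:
 u(z) = C1 + Integral(C2*airyai(-3^(1/3)*z) + C3*airybi(-3^(1/3)*z), z)


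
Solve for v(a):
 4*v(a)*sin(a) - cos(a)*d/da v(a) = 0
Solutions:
 v(a) = C1/cos(a)^4


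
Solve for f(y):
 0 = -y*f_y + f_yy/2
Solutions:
 f(y) = C1 + C2*erfi(y)


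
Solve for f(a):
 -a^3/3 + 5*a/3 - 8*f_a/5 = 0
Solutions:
 f(a) = C1 - 5*a^4/96 + 25*a^2/48


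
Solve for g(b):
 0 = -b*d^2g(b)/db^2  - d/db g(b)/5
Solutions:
 g(b) = C1 + C2*b^(4/5)


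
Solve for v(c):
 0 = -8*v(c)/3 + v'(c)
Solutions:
 v(c) = C1*exp(8*c/3)


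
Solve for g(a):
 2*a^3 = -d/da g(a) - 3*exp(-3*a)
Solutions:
 g(a) = C1 - a^4/2 + exp(-3*a)


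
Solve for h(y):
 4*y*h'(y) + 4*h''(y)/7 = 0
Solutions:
 h(y) = C1 + C2*erf(sqrt(14)*y/2)


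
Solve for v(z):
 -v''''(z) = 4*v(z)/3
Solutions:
 v(z) = (C1*sin(3^(3/4)*z/3) + C2*cos(3^(3/4)*z/3))*exp(-3^(3/4)*z/3) + (C3*sin(3^(3/4)*z/3) + C4*cos(3^(3/4)*z/3))*exp(3^(3/4)*z/3)


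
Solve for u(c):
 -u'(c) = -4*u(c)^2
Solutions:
 u(c) = -1/(C1 + 4*c)


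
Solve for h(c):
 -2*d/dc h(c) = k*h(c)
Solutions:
 h(c) = C1*exp(-c*k/2)


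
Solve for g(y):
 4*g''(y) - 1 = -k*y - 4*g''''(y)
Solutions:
 g(y) = C1 + C2*y + C3*sin(y) + C4*cos(y) - k*y^3/24 + y^2/8


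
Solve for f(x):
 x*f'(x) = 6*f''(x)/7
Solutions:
 f(x) = C1 + C2*erfi(sqrt(21)*x/6)


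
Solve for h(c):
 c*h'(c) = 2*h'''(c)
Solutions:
 h(c) = C1 + Integral(C2*airyai(2^(2/3)*c/2) + C3*airybi(2^(2/3)*c/2), c)


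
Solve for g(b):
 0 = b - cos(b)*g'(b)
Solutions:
 g(b) = C1 + Integral(b/cos(b), b)


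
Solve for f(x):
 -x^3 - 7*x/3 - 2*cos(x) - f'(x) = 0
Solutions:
 f(x) = C1 - x^4/4 - 7*x^2/6 - 2*sin(x)


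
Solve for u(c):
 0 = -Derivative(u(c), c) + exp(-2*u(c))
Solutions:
 u(c) = log(-sqrt(C1 + 2*c))
 u(c) = log(C1 + 2*c)/2


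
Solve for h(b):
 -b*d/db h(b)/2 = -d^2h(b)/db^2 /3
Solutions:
 h(b) = C1 + C2*erfi(sqrt(3)*b/2)


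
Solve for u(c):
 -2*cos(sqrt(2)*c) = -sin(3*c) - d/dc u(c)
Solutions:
 u(c) = C1 + sqrt(2)*sin(sqrt(2)*c) + cos(3*c)/3


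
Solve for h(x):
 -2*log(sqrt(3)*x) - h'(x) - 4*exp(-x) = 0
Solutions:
 h(x) = C1 - 2*x*log(x) + x*(2 - log(3)) + 4*exp(-x)


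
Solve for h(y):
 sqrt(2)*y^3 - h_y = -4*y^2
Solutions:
 h(y) = C1 + sqrt(2)*y^4/4 + 4*y^3/3


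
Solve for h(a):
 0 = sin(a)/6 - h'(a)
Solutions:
 h(a) = C1 - cos(a)/6


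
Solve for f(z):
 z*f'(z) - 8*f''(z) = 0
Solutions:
 f(z) = C1 + C2*erfi(z/4)


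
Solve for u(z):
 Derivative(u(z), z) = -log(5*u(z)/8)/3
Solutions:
 -3*Integral(1/(-log(_y) - log(5) + 3*log(2)), (_y, u(z))) = C1 - z


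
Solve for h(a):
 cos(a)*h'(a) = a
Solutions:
 h(a) = C1 + Integral(a/cos(a), a)


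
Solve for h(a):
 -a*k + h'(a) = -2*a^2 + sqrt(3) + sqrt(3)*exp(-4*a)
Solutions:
 h(a) = C1 - 2*a^3/3 + a^2*k/2 + sqrt(3)*a - sqrt(3)*exp(-4*a)/4


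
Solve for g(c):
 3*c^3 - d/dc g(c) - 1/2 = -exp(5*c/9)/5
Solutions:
 g(c) = C1 + 3*c^4/4 - c/2 + 9*exp(5*c/9)/25


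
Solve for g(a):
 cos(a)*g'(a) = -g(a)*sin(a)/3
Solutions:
 g(a) = C1*cos(a)^(1/3)


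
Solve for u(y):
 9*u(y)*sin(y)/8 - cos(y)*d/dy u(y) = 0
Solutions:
 u(y) = C1/cos(y)^(9/8)


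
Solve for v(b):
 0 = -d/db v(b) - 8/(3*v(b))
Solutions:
 v(b) = -sqrt(C1 - 48*b)/3
 v(b) = sqrt(C1 - 48*b)/3


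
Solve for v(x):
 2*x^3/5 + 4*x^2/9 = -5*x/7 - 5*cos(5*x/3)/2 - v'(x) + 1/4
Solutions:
 v(x) = C1 - x^4/10 - 4*x^3/27 - 5*x^2/14 + x/4 - 3*sin(5*x/3)/2


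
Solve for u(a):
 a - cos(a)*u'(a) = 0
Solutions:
 u(a) = C1 + Integral(a/cos(a), a)


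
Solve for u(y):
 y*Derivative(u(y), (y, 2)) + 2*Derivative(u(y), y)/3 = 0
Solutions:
 u(y) = C1 + C2*y^(1/3)


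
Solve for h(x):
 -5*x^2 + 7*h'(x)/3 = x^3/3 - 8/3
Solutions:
 h(x) = C1 + x^4/28 + 5*x^3/7 - 8*x/7


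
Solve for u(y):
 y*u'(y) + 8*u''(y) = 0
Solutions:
 u(y) = C1 + C2*erf(y/4)


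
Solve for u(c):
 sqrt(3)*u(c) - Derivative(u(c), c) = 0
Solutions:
 u(c) = C1*exp(sqrt(3)*c)


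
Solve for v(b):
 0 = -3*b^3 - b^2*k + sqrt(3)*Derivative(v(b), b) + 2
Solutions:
 v(b) = C1 + sqrt(3)*b^4/4 + sqrt(3)*b^3*k/9 - 2*sqrt(3)*b/3


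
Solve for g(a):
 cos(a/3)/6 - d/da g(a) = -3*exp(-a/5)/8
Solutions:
 g(a) = C1 + sin(a/3)/2 - 15*exp(-a/5)/8


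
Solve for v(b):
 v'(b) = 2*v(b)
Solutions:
 v(b) = C1*exp(2*b)


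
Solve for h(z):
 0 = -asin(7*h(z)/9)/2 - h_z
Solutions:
 Integral(1/asin(7*_y/9), (_y, h(z))) = C1 - z/2


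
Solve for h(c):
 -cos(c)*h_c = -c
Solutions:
 h(c) = C1 + Integral(c/cos(c), c)


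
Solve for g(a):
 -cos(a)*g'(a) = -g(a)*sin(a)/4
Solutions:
 g(a) = C1/cos(a)^(1/4)


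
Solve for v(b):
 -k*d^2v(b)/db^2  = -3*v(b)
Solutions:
 v(b) = C1*exp(-sqrt(3)*b*sqrt(1/k)) + C2*exp(sqrt(3)*b*sqrt(1/k))


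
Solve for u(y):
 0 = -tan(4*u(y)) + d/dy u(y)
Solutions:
 u(y) = -asin(C1*exp(4*y))/4 + pi/4
 u(y) = asin(C1*exp(4*y))/4


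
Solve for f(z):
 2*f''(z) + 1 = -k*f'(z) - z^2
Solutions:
 f(z) = C1 + C2*exp(-k*z/2) - z^3/(3*k) - z/k + 2*z^2/k^2 - 8*z/k^3


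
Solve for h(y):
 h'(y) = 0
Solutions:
 h(y) = C1


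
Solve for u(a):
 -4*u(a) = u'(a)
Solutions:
 u(a) = C1*exp(-4*a)


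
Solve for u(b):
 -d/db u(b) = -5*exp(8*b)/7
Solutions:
 u(b) = C1 + 5*exp(8*b)/56


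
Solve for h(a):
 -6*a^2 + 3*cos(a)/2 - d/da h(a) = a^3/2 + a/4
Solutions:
 h(a) = C1 - a^4/8 - 2*a^3 - a^2/8 + 3*sin(a)/2


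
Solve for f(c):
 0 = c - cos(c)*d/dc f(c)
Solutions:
 f(c) = C1 + Integral(c/cos(c), c)


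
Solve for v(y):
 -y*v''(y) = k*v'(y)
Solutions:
 v(y) = C1 + y^(1 - re(k))*(C2*sin(log(y)*Abs(im(k))) + C3*cos(log(y)*im(k)))


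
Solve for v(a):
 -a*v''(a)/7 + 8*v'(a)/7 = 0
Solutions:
 v(a) = C1 + C2*a^9


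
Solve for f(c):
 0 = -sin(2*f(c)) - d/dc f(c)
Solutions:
 f(c) = pi - acos((-C1 - exp(4*c))/(C1 - exp(4*c)))/2
 f(c) = acos((-C1 - exp(4*c))/(C1 - exp(4*c)))/2


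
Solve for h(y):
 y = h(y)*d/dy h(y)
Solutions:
 h(y) = -sqrt(C1 + y^2)
 h(y) = sqrt(C1 + y^2)


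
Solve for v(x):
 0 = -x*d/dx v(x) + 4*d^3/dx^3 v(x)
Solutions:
 v(x) = C1 + Integral(C2*airyai(2^(1/3)*x/2) + C3*airybi(2^(1/3)*x/2), x)


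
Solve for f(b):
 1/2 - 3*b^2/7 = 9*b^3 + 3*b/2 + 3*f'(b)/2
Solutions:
 f(b) = C1 - 3*b^4/2 - 2*b^3/21 - b^2/2 + b/3


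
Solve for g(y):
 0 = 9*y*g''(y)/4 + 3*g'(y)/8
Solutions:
 g(y) = C1 + C2*y^(5/6)


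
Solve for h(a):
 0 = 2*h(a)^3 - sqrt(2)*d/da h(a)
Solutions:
 h(a) = -sqrt(2)*sqrt(-1/(C1 + sqrt(2)*a))/2
 h(a) = sqrt(2)*sqrt(-1/(C1 + sqrt(2)*a))/2


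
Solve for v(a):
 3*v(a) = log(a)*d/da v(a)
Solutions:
 v(a) = C1*exp(3*li(a))


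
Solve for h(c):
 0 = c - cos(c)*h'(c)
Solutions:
 h(c) = C1 + Integral(c/cos(c), c)


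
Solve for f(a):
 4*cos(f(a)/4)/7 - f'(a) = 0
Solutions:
 -4*a/7 - 2*log(sin(f(a)/4) - 1) + 2*log(sin(f(a)/4) + 1) = C1


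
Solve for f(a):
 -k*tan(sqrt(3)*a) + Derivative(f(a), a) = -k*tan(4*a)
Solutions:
 f(a) = C1 - k*(3*log(tan(4*a)^2 + 1) - 4*sqrt(3)*log(tan(sqrt(3)*a)^2 + 1))/24


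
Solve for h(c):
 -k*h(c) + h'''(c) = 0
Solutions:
 h(c) = C1*exp(c*k^(1/3)) + C2*exp(c*k^(1/3)*(-1 + sqrt(3)*I)/2) + C3*exp(-c*k^(1/3)*(1 + sqrt(3)*I)/2)


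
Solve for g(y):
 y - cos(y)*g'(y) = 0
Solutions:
 g(y) = C1 + Integral(y/cos(y), y)


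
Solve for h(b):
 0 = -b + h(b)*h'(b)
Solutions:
 h(b) = -sqrt(C1 + b^2)
 h(b) = sqrt(C1 + b^2)


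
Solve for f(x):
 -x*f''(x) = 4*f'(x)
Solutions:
 f(x) = C1 + C2/x^3


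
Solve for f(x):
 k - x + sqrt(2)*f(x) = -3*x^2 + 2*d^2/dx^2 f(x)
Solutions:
 f(x) = C1*exp(-2^(3/4)*x/2) + C2*exp(2^(3/4)*x/2) - sqrt(2)*k/2 - 3*sqrt(2)*x^2/2 + sqrt(2)*x/2 - 6


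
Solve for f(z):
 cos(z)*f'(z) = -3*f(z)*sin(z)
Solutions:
 f(z) = C1*cos(z)^3


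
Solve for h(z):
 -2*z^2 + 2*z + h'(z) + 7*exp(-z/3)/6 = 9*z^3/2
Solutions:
 h(z) = C1 + 9*z^4/8 + 2*z^3/3 - z^2 + 7*exp(-z/3)/2


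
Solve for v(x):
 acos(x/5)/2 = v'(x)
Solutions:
 v(x) = C1 + x*acos(x/5)/2 - sqrt(25 - x^2)/2


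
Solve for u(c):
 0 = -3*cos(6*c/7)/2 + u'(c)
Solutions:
 u(c) = C1 + 7*sin(6*c/7)/4


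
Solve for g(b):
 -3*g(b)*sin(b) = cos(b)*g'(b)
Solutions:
 g(b) = C1*cos(b)^3


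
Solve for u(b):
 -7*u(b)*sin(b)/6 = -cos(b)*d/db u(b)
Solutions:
 u(b) = C1/cos(b)^(7/6)


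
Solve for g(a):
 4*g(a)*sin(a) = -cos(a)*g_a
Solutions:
 g(a) = C1*cos(a)^4


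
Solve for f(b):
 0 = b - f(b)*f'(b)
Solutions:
 f(b) = -sqrt(C1 + b^2)
 f(b) = sqrt(C1 + b^2)


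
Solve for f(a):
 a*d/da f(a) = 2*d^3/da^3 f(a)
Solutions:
 f(a) = C1 + Integral(C2*airyai(2^(2/3)*a/2) + C3*airybi(2^(2/3)*a/2), a)


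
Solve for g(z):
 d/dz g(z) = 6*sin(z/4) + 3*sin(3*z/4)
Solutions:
 g(z) = C1 - 24*cos(z/4) - 4*cos(3*z/4)


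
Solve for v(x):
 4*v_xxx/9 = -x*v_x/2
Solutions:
 v(x) = C1 + Integral(C2*airyai(-3^(2/3)*x/2) + C3*airybi(-3^(2/3)*x/2), x)


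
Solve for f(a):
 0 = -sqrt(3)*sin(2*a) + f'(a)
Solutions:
 f(a) = C1 - sqrt(3)*cos(2*a)/2


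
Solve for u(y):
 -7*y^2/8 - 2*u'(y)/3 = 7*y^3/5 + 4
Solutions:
 u(y) = C1 - 21*y^4/40 - 7*y^3/16 - 6*y


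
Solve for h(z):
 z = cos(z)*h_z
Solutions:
 h(z) = C1 + Integral(z/cos(z), z)


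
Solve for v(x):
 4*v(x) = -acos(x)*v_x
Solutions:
 v(x) = C1*exp(-4*Integral(1/acos(x), x))


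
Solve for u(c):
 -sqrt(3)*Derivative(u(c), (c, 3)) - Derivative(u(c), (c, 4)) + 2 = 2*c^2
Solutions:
 u(c) = C1 + C2*c + C3*c^2 + C4*exp(-sqrt(3)*c) - sqrt(3)*c^5/90 + c^4/18 + sqrt(3)*c^3/27


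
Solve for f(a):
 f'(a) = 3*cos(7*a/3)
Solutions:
 f(a) = C1 + 9*sin(7*a/3)/7


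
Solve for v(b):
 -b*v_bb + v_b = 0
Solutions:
 v(b) = C1 + C2*b^2


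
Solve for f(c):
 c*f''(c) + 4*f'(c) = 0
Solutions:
 f(c) = C1 + C2/c^3


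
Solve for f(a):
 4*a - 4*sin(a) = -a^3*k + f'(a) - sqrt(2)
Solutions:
 f(a) = C1 + a^4*k/4 + 2*a^2 + sqrt(2)*a + 4*cos(a)


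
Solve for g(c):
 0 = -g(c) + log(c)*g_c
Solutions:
 g(c) = C1*exp(li(c))


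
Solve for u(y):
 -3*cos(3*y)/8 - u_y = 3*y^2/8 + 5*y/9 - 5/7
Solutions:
 u(y) = C1 - y^3/8 - 5*y^2/18 + 5*y/7 - sin(3*y)/8


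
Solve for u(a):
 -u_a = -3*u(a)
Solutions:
 u(a) = C1*exp(3*a)


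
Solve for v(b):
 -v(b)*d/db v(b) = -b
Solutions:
 v(b) = -sqrt(C1 + b^2)
 v(b) = sqrt(C1 + b^2)


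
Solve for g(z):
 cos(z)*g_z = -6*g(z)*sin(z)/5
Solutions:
 g(z) = C1*cos(z)^(6/5)


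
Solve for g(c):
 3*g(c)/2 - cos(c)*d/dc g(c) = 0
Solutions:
 g(c) = C1*(sin(c) + 1)^(3/4)/(sin(c) - 1)^(3/4)


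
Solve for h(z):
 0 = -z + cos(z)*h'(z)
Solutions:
 h(z) = C1 + Integral(z/cos(z), z)


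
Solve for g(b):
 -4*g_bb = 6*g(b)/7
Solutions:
 g(b) = C1*sin(sqrt(42)*b/14) + C2*cos(sqrt(42)*b/14)


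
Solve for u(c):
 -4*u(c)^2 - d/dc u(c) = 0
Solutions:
 u(c) = 1/(C1 + 4*c)


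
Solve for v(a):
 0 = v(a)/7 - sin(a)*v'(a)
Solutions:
 v(a) = C1*(cos(a) - 1)^(1/14)/(cos(a) + 1)^(1/14)


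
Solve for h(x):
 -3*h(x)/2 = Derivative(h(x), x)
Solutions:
 h(x) = C1*exp(-3*x/2)


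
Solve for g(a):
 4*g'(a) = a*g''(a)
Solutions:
 g(a) = C1 + C2*a^5


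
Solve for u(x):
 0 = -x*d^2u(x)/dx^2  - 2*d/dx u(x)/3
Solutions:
 u(x) = C1 + C2*x^(1/3)


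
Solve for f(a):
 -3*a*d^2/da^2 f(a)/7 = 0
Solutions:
 f(a) = C1 + C2*a


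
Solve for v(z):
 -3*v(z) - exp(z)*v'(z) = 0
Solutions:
 v(z) = C1*exp(3*exp(-z))


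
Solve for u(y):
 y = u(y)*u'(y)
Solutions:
 u(y) = -sqrt(C1 + y^2)
 u(y) = sqrt(C1 + y^2)


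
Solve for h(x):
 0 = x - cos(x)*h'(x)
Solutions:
 h(x) = C1 + Integral(x/cos(x), x)


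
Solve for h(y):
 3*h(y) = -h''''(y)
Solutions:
 h(y) = (C1*sin(sqrt(2)*3^(1/4)*y/2) + C2*cos(sqrt(2)*3^(1/4)*y/2))*exp(-sqrt(2)*3^(1/4)*y/2) + (C3*sin(sqrt(2)*3^(1/4)*y/2) + C4*cos(sqrt(2)*3^(1/4)*y/2))*exp(sqrt(2)*3^(1/4)*y/2)


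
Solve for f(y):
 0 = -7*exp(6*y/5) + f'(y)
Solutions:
 f(y) = C1 + 35*exp(6*y/5)/6


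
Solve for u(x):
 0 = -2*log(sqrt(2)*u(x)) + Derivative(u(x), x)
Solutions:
 -Integral(1/(2*log(_y) + log(2)), (_y, u(x))) = C1 - x


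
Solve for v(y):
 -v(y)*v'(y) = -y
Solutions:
 v(y) = -sqrt(C1 + y^2)
 v(y) = sqrt(C1 + y^2)


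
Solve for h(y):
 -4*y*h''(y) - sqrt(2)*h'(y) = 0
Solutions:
 h(y) = C1 + C2*y^(1 - sqrt(2)/4)


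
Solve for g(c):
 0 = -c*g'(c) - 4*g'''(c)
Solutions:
 g(c) = C1 + Integral(C2*airyai(-2^(1/3)*c/2) + C3*airybi(-2^(1/3)*c/2), c)


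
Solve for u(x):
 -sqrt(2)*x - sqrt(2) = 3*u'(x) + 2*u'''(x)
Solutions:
 u(x) = C1 + C2*sin(sqrt(6)*x/2) + C3*cos(sqrt(6)*x/2) - sqrt(2)*x^2/6 - sqrt(2)*x/3


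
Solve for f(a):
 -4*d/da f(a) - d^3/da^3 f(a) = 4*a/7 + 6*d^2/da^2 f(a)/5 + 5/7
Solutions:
 f(a) = C1 - a^2/14 - 19*a/140 + (C2*sin(sqrt(91)*a/5) + C3*cos(sqrt(91)*a/5))*exp(-3*a/5)


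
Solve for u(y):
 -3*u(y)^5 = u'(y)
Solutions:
 u(y) = -I*(1/(C1 + 12*y))^(1/4)
 u(y) = I*(1/(C1 + 12*y))^(1/4)
 u(y) = -(1/(C1 + 12*y))^(1/4)
 u(y) = (1/(C1 + 12*y))^(1/4)


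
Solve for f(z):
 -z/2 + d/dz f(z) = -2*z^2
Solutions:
 f(z) = C1 - 2*z^3/3 + z^2/4


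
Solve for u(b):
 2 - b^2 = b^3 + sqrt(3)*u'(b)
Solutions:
 u(b) = C1 - sqrt(3)*b^4/12 - sqrt(3)*b^3/9 + 2*sqrt(3)*b/3


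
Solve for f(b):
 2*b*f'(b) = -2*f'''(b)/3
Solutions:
 f(b) = C1 + Integral(C2*airyai(-3^(1/3)*b) + C3*airybi(-3^(1/3)*b), b)


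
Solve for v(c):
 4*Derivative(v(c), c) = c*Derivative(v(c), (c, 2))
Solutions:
 v(c) = C1 + C2*c^5


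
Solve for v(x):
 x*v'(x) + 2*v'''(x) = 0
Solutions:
 v(x) = C1 + Integral(C2*airyai(-2^(2/3)*x/2) + C3*airybi(-2^(2/3)*x/2), x)


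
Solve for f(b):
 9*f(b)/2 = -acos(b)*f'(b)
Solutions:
 f(b) = C1*exp(-9*Integral(1/acos(b), b)/2)


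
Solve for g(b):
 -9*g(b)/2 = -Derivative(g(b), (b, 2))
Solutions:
 g(b) = C1*exp(-3*sqrt(2)*b/2) + C2*exp(3*sqrt(2)*b/2)


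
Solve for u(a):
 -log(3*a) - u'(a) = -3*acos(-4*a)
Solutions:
 u(a) = C1 - a*log(a) + 3*a*acos(-4*a) - a*log(3) + a + 3*sqrt(1 - 16*a^2)/4


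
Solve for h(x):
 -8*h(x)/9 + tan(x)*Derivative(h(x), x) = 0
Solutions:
 h(x) = C1*sin(x)^(8/9)


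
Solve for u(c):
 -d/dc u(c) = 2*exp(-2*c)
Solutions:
 u(c) = C1 + exp(-2*c)


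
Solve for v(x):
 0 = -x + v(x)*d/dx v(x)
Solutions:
 v(x) = -sqrt(C1 + x^2)
 v(x) = sqrt(C1 + x^2)


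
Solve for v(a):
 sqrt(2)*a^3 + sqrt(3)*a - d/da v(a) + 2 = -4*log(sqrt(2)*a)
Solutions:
 v(a) = C1 + sqrt(2)*a^4/4 + sqrt(3)*a^2/2 + 4*a*log(a) - 2*a + a*log(4)


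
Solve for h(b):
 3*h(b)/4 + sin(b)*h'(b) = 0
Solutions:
 h(b) = C1*(cos(b) + 1)^(3/8)/(cos(b) - 1)^(3/8)


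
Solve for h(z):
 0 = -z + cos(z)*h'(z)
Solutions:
 h(z) = C1 + Integral(z/cos(z), z)


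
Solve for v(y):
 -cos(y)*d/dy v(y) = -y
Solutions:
 v(y) = C1 + Integral(y/cos(y), y)


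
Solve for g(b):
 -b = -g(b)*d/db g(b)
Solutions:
 g(b) = -sqrt(C1 + b^2)
 g(b) = sqrt(C1 + b^2)


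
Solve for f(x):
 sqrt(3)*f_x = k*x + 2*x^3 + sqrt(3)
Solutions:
 f(x) = C1 + sqrt(3)*k*x^2/6 + sqrt(3)*x^4/6 + x


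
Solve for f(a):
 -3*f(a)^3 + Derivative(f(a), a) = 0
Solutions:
 f(a) = -sqrt(2)*sqrt(-1/(C1 + 3*a))/2
 f(a) = sqrt(2)*sqrt(-1/(C1 + 3*a))/2


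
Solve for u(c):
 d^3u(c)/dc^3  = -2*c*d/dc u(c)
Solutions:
 u(c) = C1 + Integral(C2*airyai(-2^(1/3)*c) + C3*airybi(-2^(1/3)*c), c)


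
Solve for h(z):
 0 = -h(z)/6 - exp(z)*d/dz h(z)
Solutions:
 h(z) = C1*exp(exp(-z)/6)


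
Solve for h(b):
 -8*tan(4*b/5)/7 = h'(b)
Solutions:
 h(b) = C1 + 10*log(cos(4*b/5))/7


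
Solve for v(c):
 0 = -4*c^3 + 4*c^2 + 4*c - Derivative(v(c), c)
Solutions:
 v(c) = C1 - c^4 + 4*c^3/3 + 2*c^2


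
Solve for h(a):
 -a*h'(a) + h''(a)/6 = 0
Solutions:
 h(a) = C1 + C2*erfi(sqrt(3)*a)


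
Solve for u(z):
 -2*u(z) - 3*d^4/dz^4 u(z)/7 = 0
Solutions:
 u(z) = (C1*sin(6^(3/4)*7^(1/4)*z/6) + C2*cos(6^(3/4)*7^(1/4)*z/6))*exp(-6^(3/4)*7^(1/4)*z/6) + (C3*sin(6^(3/4)*7^(1/4)*z/6) + C4*cos(6^(3/4)*7^(1/4)*z/6))*exp(6^(3/4)*7^(1/4)*z/6)


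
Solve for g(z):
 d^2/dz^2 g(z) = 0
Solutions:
 g(z) = C1 + C2*z


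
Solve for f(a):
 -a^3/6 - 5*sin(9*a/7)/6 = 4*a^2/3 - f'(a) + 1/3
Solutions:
 f(a) = C1 + a^4/24 + 4*a^3/9 + a/3 - 35*cos(9*a/7)/54


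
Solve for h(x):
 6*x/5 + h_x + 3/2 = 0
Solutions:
 h(x) = C1 - 3*x^2/5 - 3*x/2


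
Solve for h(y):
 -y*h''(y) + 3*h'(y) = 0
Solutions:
 h(y) = C1 + C2*y^4


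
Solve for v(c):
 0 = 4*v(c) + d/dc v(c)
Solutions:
 v(c) = C1*exp(-4*c)


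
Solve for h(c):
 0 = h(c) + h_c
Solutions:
 h(c) = C1*exp(-c)


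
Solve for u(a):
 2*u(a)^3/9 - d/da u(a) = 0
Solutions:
 u(a) = -3*sqrt(2)*sqrt(-1/(C1 + 2*a))/2
 u(a) = 3*sqrt(2)*sqrt(-1/(C1 + 2*a))/2


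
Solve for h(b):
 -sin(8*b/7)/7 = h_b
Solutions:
 h(b) = C1 + cos(8*b/7)/8


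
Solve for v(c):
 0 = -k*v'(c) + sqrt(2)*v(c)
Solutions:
 v(c) = C1*exp(sqrt(2)*c/k)


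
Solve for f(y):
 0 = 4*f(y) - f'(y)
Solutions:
 f(y) = C1*exp(4*y)


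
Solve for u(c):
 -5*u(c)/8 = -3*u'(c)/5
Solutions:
 u(c) = C1*exp(25*c/24)


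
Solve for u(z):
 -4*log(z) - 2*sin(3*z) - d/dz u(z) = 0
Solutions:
 u(z) = C1 - 4*z*log(z) + 4*z + 2*cos(3*z)/3


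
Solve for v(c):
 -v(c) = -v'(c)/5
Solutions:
 v(c) = C1*exp(5*c)


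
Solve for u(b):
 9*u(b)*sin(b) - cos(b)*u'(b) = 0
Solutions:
 u(b) = C1/cos(b)^9


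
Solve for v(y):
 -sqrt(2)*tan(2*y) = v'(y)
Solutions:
 v(y) = C1 + sqrt(2)*log(cos(2*y))/2


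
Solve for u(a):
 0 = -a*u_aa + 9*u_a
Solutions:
 u(a) = C1 + C2*a^10


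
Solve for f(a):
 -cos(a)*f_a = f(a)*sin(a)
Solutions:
 f(a) = C1*cos(a)


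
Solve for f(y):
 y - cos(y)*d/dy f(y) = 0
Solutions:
 f(y) = C1 + Integral(y/cos(y), y)


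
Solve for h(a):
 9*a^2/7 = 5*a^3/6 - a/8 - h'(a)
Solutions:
 h(a) = C1 + 5*a^4/24 - 3*a^3/7 - a^2/16


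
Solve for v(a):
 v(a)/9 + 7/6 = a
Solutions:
 v(a) = 9*a - 21/2


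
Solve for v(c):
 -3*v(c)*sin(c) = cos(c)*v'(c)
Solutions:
 v(c) = C1*cos(c)^3


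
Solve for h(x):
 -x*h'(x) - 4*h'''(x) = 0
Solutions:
 h(x) = C1 + Integral(C2*airyai(-2^(1/3)*x/2) + C3*airybi(-2^(1/3)*x/2), x)


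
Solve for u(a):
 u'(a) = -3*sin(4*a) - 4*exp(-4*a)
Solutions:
 u(a) = C1 + 3*cos(4*a)/4 + exp(-4*a)


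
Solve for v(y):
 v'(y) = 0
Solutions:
 v(y) = C1


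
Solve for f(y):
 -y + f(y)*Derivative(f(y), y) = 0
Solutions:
 f(y) = -sqrt(C1 + y^2)
 f(y) = sqrt(C1 + y^2)


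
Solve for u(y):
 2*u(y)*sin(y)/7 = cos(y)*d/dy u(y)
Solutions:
 u(y) = C1/cos(y)^(2/7)


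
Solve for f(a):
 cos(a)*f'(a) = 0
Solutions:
 f(a) = C1


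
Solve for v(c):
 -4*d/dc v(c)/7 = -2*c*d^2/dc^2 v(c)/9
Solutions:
 v(c) = C1 + C2*c^(25/7)


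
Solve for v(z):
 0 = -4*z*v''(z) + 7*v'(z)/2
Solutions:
 v(z) = C1 + C2*z^(15/8)


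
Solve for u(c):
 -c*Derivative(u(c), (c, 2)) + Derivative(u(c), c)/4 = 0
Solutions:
 u(c) = C1 + C2*c^(5/4)


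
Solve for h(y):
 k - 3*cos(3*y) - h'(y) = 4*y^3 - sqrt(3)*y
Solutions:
 h(y) = C1 + k*y - y^4 + sqrt(3)*y^2/2 - sin(3*y)


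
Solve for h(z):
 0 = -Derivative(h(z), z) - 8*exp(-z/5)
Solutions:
 h(z) = C1 + 40*exp(-z/5)


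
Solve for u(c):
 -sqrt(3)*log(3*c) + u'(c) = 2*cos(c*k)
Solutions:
 u(c) = C1 + sqrt(3)*c*(log(c) - 1) + sqrt(3)*c*log(3) + 2*Piecewise((sin(c*k)/k, Ne(k, 0)), (c, True))


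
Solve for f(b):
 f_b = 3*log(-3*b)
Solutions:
 f(b) = C1 + 3*b*log(-b) + 3*b*(-1 + log(3))


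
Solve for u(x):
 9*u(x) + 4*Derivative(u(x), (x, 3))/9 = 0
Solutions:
 u(x) = C3*exp(-3*6^(1/3)*x/2) + (C1*sin(3*2^(1/3)*3^(5/6)*x/4) + C2*cos(3*2^(1/3)*3^(5/6)*x/4))*exp(3*6^(1/3)*x/4)


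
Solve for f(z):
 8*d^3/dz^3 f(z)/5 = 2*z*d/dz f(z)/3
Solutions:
 f(z) = C1 + Integral(C2*airyai(90^(1/3)*z/6) + C3*airybi(90^(1/3)*z/6), z)


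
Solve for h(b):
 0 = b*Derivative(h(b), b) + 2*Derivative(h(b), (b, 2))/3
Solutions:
 h(b) = C1 + C2*erf(sqrt(3)*b/2)


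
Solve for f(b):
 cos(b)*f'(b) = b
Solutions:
 f(b) = C1 + Integral(b/cos(b), b)


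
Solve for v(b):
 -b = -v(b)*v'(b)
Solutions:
 v(b) = -sqrt(C1 + b^2)
 v(b) = sqrt(C1 + b^2)


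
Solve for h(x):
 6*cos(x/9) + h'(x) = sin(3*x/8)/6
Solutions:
 h(x) = C1 - 54*sin(x/9) - 4*cos(3*x/8)/9


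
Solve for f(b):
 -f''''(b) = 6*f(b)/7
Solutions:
 f(b) = (C1*sin(14^(3/4)*3^(1/4)*b/14) + C2*cos(14^(3/4)*3^(1/4)*b/14))*exp(-14^(3/4)*3^(1/4)*b/14) + (C3*sin(14^(3/4)*3^(1/4)*b/14) + C4*cos(14^(3/4)*3^(1/4)*b/14))*exp(14^(3/4)*3^(1/4)*b/14)


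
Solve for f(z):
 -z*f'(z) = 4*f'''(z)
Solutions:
 f(z) = C1 + Integral(C2*airyai(-2^(1/3)*z/2) + C3*airybi(-2^(1/3)*z/2), z)


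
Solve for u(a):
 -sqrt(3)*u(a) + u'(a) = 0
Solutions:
 u(a) = C1*exp(sqrt(3)*a)


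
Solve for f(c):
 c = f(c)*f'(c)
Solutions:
 f(c) = -sqrt(C1 + c^2)
 f(c) = sqrt(C1 + c^2)


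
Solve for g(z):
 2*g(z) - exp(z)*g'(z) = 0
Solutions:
 g(z) = C1*exp(-2*exp(-z))


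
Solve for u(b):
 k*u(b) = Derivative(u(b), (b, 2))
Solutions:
 u(b) = C1*exp(-b*sqrt(k)) + C2*exp(b*sqrt(k))


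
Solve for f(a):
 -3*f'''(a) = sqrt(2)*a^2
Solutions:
 f(a) = C1 + C2*a + C3*a^2 - sqrt(2)*a^5/180


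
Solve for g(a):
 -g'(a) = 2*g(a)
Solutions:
 g(a) = C1*exp(-2*a)


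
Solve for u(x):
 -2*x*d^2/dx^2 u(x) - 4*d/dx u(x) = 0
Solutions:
 u(x) = C1 + C2/x


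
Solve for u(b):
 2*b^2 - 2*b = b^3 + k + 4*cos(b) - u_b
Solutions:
 u(b) = C1 + b^4/4 - 2*b^3/3 + b^2 + b*k + 4*sin(b)


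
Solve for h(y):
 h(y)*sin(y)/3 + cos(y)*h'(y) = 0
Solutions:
 h(y) = C1*cos(y)^(1/3)


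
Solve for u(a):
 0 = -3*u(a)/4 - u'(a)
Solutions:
 u(a) = C1*exp(-3*a/4)


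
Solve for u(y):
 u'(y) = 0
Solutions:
 u(y) = C1


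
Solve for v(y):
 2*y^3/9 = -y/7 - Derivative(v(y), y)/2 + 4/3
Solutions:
 v(y) = C1 - y^4/9 - y^2/7 + 8*y/3


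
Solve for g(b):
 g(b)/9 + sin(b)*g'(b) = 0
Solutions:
 g(b) = C1*(cos(b) + 1)^(1/18)/(cos(b) - 1)^(1/18)


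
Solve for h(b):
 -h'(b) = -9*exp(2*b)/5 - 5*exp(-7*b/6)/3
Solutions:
 h(b) = C1 + 9*exp(2*b)/10 - 10*exp(-7*b/6)/7


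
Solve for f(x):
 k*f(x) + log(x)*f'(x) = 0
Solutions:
 f(x) = C1*exp(-k*li(x))


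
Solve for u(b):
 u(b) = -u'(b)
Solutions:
 u(b) = C1*exp(-b)


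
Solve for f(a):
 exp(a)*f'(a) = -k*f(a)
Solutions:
 f(a) = C1*exp(k*exp(-a))


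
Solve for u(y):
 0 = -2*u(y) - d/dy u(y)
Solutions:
 u(y) = C1*exp(-2*y)


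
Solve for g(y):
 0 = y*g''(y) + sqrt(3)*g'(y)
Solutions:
 g(y) = C1 + C2*y^(1 - sqrt(3))


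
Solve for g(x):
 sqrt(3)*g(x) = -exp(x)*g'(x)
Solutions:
 g(x) = C1*exp(sqrt(3)*exp(-x))


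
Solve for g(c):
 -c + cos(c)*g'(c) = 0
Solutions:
 g(c) = C1 + Integral(c/cos(c), c)


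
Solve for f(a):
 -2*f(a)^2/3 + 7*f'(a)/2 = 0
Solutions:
 f(a) = -21/(C1 + 4*a)


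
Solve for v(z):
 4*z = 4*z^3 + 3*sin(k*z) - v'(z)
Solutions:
 v(z) = C1 + z^4 - 2*z^2 - 3*cos(k*z)/k


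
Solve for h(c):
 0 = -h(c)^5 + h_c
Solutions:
 h(c) = -(-1/(C1 + 4*c))^(1/4)
 h(c) = (-1/(C1 + 4*c))^(1/4)
 h(c) = -I*(-1/(C1 + 4*c))^(1/4)
 h(c) = I*(-1/(C1 + 4*c))^(1/4)


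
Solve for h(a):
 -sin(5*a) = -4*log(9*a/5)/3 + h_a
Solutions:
 h(a) = C1 + 4*a*log(a)/3 - 2*a*log(5) - 4*a/3 + 2*a*log(15)/3 + 2*a*log(3) + cos(5*a)/5


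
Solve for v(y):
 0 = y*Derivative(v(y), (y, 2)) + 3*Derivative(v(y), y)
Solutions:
 v(y) = C1 + C2/y^2


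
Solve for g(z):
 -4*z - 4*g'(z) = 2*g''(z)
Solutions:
 g(z) = C1 + C2*exp(-2*z) - z^2/2 + z/2


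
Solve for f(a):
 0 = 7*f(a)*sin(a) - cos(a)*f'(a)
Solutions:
 f(a) = C1/cos(a)^7


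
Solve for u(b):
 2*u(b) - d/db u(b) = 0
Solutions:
 u(b) = C1*exp(2*b)


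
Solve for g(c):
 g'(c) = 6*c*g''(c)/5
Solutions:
 g(c) = C1 + C2*c^(11/6)


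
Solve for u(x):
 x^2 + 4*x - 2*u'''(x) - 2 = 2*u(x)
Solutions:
 u(x) = C3*exp(-x) + x^2/2 + 2*x + (C1*sin(sqrt(3)*x/2) + C2*cos(sqrt(3)*x/2))*exp(x/2) - 1


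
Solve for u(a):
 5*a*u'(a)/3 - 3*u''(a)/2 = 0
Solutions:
 u(a) = C1 + C2*erfi(sqrt(5)*a/3)


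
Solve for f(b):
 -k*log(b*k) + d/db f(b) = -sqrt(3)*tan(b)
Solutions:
 f(b) = C1 + b*k*(log(b*k) - 1) + sqrt(3)*log(cos(b))


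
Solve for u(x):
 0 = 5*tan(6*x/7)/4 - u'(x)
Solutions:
 u(x) = C1 - 35*log(cos(6*x/7))/24


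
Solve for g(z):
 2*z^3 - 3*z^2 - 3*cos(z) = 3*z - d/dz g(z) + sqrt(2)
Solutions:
 g(z) = C1 - z^4/2 + z^3 + 3*z^2/2 + sqrt(2)*z + 3*sin(z)


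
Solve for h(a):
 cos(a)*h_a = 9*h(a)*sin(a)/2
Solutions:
 h(a) = C1/cos(a)^(9/2)


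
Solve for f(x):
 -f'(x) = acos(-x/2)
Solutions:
 f(x) = C1 - x*acos(-x/2) - sqrt(4 - x^2)


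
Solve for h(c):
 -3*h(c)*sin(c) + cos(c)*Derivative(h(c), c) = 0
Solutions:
 h(c) = C1/cos(c)^3


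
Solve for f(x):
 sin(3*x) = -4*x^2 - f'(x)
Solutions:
 f(x) = C1 - 4*x^3/3 + cos(3*x)/3


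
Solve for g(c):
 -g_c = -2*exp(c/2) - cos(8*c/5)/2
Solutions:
 g(c) = C1 + 4*exp(c/2) + 5*sin(8*c/5)/16


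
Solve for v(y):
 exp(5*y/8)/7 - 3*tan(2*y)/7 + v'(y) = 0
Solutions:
 v(y) = C1 - 8*exp(5*y/8)/35 - 3*log(cos(2*y))/14


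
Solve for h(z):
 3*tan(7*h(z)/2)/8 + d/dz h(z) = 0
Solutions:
 h(z) = -2*asin(C1*exp(-21*z/16))/7 + 2*pi/7
 h(z) = 2*asin(C1*exp(-21*z/16))/7


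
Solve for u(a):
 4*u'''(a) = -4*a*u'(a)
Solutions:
 u(a) = C1 + Integral(C2*airyai(-a) + C3*airybi(-a), a)


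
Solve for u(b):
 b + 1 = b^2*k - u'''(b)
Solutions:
 u(b) = C1 + C2*b + C3*b^2 + b^5*k/60 - b^4/24 - b^3/6


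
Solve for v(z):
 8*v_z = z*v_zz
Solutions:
 v(z) = C1 + C2*z^9


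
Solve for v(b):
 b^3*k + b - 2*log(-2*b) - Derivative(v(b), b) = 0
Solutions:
 v(b) = C1 + b^4*k/4 + b^2/2 - 2*b*log(-b) + 2*b*(1 - log(2))


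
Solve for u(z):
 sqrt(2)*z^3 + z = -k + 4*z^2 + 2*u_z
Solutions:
 u(z) = C1 + k*z/2 + sqrt(2)*z^4/8 - 2*z^3/3 + z^2/4


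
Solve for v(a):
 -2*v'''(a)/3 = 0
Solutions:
 v(a) = C1 + C2*a + C3*a^2


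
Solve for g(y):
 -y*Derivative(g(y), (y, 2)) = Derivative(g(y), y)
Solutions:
 g(y) = C1 + C2*log(y)


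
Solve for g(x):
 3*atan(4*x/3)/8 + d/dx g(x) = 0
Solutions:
 g(x) = C1 - 3*x*atan(4*x/3)/8 + 9*log(16*x^2 + 9)/64


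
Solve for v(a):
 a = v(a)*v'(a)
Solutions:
 v(a) = -sqrt(C1 + a^2)
 v(a) = sqrt(C1 + a^2)


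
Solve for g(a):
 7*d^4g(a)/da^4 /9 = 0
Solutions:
 g(a) = C1 + C2*a + C3*a^2 + C4*a^3


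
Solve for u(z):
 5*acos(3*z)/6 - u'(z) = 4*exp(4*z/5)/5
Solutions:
 u(z) = C1 + 5*z*acos(3*z)/6 - 5*sqrt(1 - 9*z^2)/18 - exp(4*z/5)


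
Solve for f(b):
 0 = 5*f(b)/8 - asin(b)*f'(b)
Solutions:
 f(b) = C1*exp(5*Integral(1/asin(b), b)/8)


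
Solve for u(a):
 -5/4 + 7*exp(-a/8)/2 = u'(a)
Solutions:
 u(a) = C1 - 5*a/4 - 28*exp(-a/8)


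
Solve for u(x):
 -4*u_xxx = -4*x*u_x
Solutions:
 u(x) = C1 + Integral(C2*airyai(x) + C3*airybi(x), x)


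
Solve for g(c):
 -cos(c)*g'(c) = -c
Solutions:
 g(c) = C1 + Integral(c/cos(c), c)


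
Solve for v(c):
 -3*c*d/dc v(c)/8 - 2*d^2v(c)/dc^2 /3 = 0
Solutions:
 v(c) = C1 + C2*erf(3*sqrt(2)*c/8)


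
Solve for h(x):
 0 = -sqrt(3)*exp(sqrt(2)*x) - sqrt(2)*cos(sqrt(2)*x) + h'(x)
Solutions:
 h(x) = C1 + sqrt(6)*exp(sqrt(2)*x)/2 + sin(sqrt(2)*x)


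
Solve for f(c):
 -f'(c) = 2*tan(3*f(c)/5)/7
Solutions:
 f(c) = -5*asin(C1*exp(-6*c/35))/3 + 5*pi/3
 f(c) = 5*asin(C1*exp(-6*c/35))/3


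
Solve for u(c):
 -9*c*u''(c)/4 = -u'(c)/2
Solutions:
 u(c) = C1 + C2*c^(11/9)


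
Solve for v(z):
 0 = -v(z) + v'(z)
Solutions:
 v(z) = C1*exp(z)


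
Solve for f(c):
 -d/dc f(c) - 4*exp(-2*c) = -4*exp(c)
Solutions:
 f(c) = C1 + 4*exp(c) + 2*exp(-2*c)


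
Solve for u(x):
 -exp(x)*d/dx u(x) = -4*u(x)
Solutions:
 u(x) = C1*exp(-4*exp(-x))


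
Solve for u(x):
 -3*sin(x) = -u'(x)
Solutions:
 u(x) = C1 - 3*cos(x)


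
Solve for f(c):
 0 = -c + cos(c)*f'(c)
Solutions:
 f(c) = C1 + Integral(c/cos(c), c)


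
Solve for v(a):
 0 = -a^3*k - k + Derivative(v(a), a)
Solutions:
 v(a) = C1 + a^4*k/4 + a*k


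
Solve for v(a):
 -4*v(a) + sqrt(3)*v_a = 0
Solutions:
 v(a) = C1*exp(4*sqrt(3)*a/3)


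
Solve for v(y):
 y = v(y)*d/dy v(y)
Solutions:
 v(y) = -sqrt(C1 + y^2)
 v(y) = sqrt(C1 + y^2)


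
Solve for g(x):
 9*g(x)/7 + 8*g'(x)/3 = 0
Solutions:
 g(x) = C1*exp(-27*x/56)


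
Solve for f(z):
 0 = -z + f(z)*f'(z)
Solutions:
 f(z) = -sqrt(C1 + z^2)
 f(z) = sqrt(C1 + z^2)


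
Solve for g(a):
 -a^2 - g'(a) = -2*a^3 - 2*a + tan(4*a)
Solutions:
 g(a) = C1 + a^4/2 - a^3/3 + a^2 + log(cos(4*a))/4


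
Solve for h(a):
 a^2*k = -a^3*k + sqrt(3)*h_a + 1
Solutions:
 h(a) = C1 + sqrt(3)*a^4*k/12 + sqrt(3)*a^3*k/9 - sqrt(3)*a/3


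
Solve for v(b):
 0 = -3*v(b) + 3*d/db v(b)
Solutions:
 v(b) = C1*exp(b)


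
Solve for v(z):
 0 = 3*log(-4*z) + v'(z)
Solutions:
 v(z) = C1 - 3*z*log(-z) + 3*z*(1 - 2*log(2))


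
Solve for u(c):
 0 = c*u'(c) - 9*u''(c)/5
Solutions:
 u(c) = C1 + C2*erfi(sqrt(10)*c/6)


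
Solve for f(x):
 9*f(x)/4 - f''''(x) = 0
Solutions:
 f(x) = C1*exp(-sqrt(6)*x/2) + C2*exp(sqrt(6)*x/2) + C3*sin(sqrt(6)*x/2) + C4*cos(sqrt(6)*x/2)


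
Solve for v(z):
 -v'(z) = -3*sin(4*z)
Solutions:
 v(z) = C1 - 3*cos(4*z)/4


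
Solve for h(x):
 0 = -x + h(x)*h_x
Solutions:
 h(x) = -sqrt(C1 + x^2)
 h(x) = sqrt(C1 + x^2)


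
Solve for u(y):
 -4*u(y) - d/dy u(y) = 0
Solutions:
 u(y) = C1*exp(-4*y)


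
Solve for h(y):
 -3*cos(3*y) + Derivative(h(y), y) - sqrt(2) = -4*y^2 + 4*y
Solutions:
 h(y) = C1 - 4*y^3/3 + 2*y^2 + sqrt(2)*y + sin(3*y)


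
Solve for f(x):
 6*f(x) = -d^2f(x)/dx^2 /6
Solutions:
 f(x) = C1*sin(6*x) + C2*cos(6*x)


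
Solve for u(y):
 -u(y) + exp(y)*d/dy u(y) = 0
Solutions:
 u(y) = C1*exp(-exp(-y))


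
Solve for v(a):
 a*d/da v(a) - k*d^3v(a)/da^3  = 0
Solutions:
 v(a) = C1 + Integral(C2*airyai(a*(1/k)^(1/3)) + C3*airybi(a*(1/k)^(1/3)), a)


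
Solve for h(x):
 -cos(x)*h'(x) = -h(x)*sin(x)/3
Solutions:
 h(x) = C1/cos(x)^(1/3)


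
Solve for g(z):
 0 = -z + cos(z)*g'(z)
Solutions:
 g(z) = C1 + Integral(z/cos(z), z)


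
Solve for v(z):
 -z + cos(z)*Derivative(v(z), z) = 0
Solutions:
 v(z) = C1 + Integral(z/cos(z), z)


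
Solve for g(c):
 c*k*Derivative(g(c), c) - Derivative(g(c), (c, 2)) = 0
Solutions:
 g(c) = Piecewise((-sqrt(2)*sqrt(pi)*C1*erf(sqrt(2)*c*sqrt(-k)/2)/(2*sqrt(-k)) - C2, (k > 0) | (k < 0)), (-C1*c - C2, True))


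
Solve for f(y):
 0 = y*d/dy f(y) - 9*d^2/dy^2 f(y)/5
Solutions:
 f(y) = C1 + C2*erfi(sqrt(10)*y/6)


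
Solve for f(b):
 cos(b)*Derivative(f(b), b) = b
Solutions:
 f(b) = C1 + Integral(b/cos(b), b)


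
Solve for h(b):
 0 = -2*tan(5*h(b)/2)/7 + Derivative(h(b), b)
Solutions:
 h(b) = -2*asin(C1*exp(5*b/7))/5 + 2*pi/5
 h(b) = 2*asin(C1*exp(5*b/7))/5


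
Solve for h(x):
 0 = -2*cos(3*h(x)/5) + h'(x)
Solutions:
 -2*x - 5*log(sin(3*h(x)/5) - 1)/6 + 5*log(sin(3*h(x)/5) + 1)/6 = C1


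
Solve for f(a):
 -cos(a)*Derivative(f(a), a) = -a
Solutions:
 f(a) = C1 + Integral(a/cos(a), a)


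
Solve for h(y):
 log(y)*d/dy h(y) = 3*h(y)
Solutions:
 h(y) = C1*exp(3*li(y))


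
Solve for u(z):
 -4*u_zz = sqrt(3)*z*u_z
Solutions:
 u(z) = C1 + C2*erf(sqrt(2)*3^(1/4)*z/4)


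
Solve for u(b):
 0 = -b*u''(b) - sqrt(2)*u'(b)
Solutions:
 u(b) = C1 + C2*b^(1 - sqrt(2))


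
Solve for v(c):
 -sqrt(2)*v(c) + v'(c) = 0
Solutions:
 v(c) = C1*exp(sqrt(2)*c)


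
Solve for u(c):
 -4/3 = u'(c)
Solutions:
 u(c) = C1 - 4*c/3


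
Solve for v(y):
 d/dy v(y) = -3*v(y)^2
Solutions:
 v(y) = 1/(C1 + 3*y)


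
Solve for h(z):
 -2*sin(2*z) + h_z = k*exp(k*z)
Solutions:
 h(z) = C1 + exp(k*z) - cos(2*z)


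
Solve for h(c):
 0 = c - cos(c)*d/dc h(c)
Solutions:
 h(c) = C1 + Integral(c/cos(c), c)


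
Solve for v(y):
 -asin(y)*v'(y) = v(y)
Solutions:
 v(y) = C1*exp(-Integral(1/asin(y), y))


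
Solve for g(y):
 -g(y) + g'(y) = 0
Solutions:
 g(y) = C1*exp(y)


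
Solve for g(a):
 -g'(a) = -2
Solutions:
 g(a) = C1 + 2*a


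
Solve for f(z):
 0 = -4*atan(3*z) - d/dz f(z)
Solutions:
 f(z) = C1 - 4*z*atan(3*z) + 2*log(9*z^2 + 1)/3


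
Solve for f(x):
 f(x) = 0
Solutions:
 f(x) = 0


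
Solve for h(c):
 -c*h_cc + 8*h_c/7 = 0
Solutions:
 h(c) = C1 + C2*c^(15/7)


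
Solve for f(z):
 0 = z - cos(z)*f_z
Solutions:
 f(z) = C1 + Integral(z/cos(z), z)


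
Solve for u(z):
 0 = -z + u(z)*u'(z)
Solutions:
 u(z) = -sqrt(C1 + z^2)
 u(z) = sqrt(C1 + z^2)


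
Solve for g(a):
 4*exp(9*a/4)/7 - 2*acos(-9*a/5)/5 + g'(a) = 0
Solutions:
 g(a) = C1 + 2*a*acos(-9*a/5)/5 + 2*sqrt(25 - 81*a^2)/45 - 16*exp(9*a/4)/63


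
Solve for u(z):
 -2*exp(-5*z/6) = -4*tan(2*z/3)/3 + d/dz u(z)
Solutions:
 u(z) = C1 + log(tan(2*z/3)^2 + 1) + 12*exp(-5*z/6)/5


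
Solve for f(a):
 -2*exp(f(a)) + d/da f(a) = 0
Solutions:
 f(a) = log(-1/(C1 + 2*a))


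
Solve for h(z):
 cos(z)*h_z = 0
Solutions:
 h(z) = C1


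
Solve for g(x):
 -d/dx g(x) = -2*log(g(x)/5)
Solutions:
 Integral(1/(-log(_y) + log(5)), (_y, g(x)))/2 = C1 - x


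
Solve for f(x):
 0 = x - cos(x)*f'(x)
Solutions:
 f(x) = C1 + Integral(x/cos(x), x)


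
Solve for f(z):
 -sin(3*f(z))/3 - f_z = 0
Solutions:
 f(z) = -acos((-C1 - exp(2*z))/(C1 - exp(2*z)))/3 + 2*pi/3
 f(z) = acos((-C1 - exp(2*z))/(C1 - exp(2*z)))/3


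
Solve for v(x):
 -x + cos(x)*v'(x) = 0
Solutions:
 v(x) = C1 + Integral(x/cos(x), x)


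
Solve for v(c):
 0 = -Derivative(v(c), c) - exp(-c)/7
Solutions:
 v(c) = C1 + exp(-c)/7


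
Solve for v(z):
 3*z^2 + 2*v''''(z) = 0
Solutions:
 v(z) = C1 + C2*z + C3*z^2 + C4*z^3 - z^6/240


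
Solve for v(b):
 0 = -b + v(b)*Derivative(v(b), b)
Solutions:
 v(b) = -sqrt(C1 + b^2)
 v(b) = sqrt(C1 + b^2)


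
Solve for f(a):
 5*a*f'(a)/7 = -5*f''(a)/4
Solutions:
 f(a) = C1 + C2*erf(sqrt(14)*a/7)


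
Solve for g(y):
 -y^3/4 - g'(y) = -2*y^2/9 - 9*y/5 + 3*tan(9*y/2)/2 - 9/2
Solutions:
 g(y) = C1 - y^4/16 + 2*y^3/27 + 9*y^2/10 + 9*y/2 + log(cos(9*y/2))/3


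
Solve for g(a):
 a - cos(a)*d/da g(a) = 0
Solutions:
 g(a) = C1 + Integral(a/cos(a), a)


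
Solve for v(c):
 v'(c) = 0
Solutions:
 v(c) = C1


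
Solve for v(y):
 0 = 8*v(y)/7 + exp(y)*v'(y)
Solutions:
 v(y) = C1*exp(8*exp(-y)/7)


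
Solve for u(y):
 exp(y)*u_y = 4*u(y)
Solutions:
 u(y) = C1*exp(-4*exp(-y))


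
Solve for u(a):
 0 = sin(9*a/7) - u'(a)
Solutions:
 u(a) = C1 - 7*cos(9*a/7)/9


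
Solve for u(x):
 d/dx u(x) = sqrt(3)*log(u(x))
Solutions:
 li(u(x)) = C1 + sqrt(3)*x


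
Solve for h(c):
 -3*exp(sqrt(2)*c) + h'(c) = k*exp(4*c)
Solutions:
 h(c) = C1 + k*exp(4*c)/4 + 3*sqrt(2)*exp(sqrt(2)*c)/2


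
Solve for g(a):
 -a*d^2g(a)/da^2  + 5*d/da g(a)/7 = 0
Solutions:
 g(a) = C1 + C2*a^(12/7)


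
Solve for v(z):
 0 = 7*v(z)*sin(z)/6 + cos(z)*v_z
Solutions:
 v(z) = C1*cos(z)^(7/6)


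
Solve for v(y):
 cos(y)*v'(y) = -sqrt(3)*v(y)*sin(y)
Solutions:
 v(y) = C1*cos(y)^(sqrt(3))


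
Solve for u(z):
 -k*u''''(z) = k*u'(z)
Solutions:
 u(z) = C1 + C4*exp(-z) + (C2*sin(sqrt(3)*z/2) + C3*cos(sqrt(3)*z/2))*exp(z/2)


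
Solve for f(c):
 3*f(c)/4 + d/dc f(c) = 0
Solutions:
 f(c) = C1*exp(-3*c/4)


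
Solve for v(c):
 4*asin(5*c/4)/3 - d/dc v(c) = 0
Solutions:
 v(c) = C1 + 4*c*asin(5*c/4)/3 + 4*sqrt(16 - 25*c^2)/15


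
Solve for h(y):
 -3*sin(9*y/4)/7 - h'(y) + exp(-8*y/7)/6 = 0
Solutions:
 h(y) = C1 + 4*cos(9*y/4)/21 - 7*exp(-8*y/7)/48


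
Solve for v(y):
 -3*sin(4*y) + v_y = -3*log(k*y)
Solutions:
 v(y) = C1 - 3*y*log(k*y) + 3*y - 3*cos(4*y)/4


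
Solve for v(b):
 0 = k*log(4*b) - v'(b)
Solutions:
 v(b) = C1 + b*k*log(b) - b*k + b*k*log(4)


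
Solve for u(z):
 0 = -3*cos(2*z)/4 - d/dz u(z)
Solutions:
 u(z) = C1 - 3*sin(2*z)/8


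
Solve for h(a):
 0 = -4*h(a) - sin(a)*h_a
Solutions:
 h(a) = C1*(cos(a)^2 + 2*cos(a) + 1)/(cos(a)^2 - 2*cos(a) + 1)


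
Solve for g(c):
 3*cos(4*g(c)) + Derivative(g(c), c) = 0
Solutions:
 g(c) = -asin((C1 + exp(24*c))/(C1 - exp(24*c)))/4 + pi/4
 g(c) = asin((C1 + exp(24*c))/(C1 - exp(24*c)))/4


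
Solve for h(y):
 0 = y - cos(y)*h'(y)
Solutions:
 h(y) = C1 + Integral(y/cos(y), y)


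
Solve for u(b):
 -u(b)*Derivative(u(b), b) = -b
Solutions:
 u(b) = -sqrt(C1 + b^2)
 u(b) = sqrt(C1 + b^2)


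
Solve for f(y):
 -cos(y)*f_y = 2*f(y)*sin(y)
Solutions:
 f(y) = C1*cos(y)^2


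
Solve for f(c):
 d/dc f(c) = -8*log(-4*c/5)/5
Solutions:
 f(c) = C1 - 8*c*log(-c)/5 + 8*c*(-2*log(2) + 1 + log(5))/5


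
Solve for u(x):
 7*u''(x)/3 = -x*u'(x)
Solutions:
 u(x) = C1 + C2*erf(sqrt(42)*x/14)


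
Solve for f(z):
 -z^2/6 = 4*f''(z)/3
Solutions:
 f(z) = C1 + C2*z - z^4/96


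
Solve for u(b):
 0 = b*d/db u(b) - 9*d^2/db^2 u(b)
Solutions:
 u(b) = C1 + C2*erfi(sqrt(2)*b/6)


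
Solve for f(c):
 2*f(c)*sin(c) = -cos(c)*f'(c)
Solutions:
 f(c) = C1*cos(c)^2


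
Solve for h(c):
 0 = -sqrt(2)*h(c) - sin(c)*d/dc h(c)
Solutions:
 h(c) = C1*(cos(c) + 1)^(sqrt(2)/2)/(cos(c) - 1)^(sqrt(2)/2)


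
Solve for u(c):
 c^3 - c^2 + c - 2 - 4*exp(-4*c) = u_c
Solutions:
 u(c) = C1 + c^4/4 - c^3/3 + c^2/2 - 2*c + exp(-4*c)


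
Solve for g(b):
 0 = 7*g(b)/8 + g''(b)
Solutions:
 g(b) = C1*sin(sqrt(14)*b/4) + C2*cos(sqrt(14)*b/4)


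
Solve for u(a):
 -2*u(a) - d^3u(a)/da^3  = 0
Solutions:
 u(a) = C3*exp(-2^(1/3)*a) + (C1*sin(2^(1/3)*sqrt(3)*a/2) + C2*cos(2^(1/3)*sqrt(3)*a/2))*exp(2^(1/3)*a/2)


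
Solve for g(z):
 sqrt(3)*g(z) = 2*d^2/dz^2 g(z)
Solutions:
 g(z) = C1*exp(-sqrt(2)*3^(1/4)*z/2) + C2*exp(sqrt(2)*3^(1/4)*z/2)


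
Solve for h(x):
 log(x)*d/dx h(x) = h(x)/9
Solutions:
 h(x) = C1*exp(li(x)/9)


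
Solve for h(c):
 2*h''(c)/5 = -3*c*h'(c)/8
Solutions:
 h(c) = C1 + C2*erf(sqrt(30)*c/8)


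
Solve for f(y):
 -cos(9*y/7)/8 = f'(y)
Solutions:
 f(y) = C1 - 7*sin(9*y/7)/72


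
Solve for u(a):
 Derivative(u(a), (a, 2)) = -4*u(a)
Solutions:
 u(a) = C1*sin(2*a) + C2*cos(2*a)
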